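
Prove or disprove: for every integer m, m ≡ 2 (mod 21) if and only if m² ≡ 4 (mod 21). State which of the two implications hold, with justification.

Only the forward implication holds.

(⇒) Suppose m ≡ 2 (mod 21). Write m = 21j + 2. Then (21j + 2)² = 441j² + 84j + 4 = 21(21j² + 4j) + 4, so m² ≡ 4 (mod 21).

(⇐) This fails: take m = 5. Then 5² = 25 ≡ 4 (mod 21), yet 5 ≡ 5 (mod 21), not 2.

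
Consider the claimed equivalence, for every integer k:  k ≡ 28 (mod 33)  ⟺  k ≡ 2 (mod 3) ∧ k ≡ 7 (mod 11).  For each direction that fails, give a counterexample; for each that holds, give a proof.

(⟹) This fails: k = 28 gives 28 ≡ 28 (mod 33) but 28 ≡ 1 (mod 3), so the conjunction on the right does not hold.

(⟸) This fails: k = 29 satisfies both congruences on the right (29 ≡ 2 mod 3 and 29 ≡ 7 mod 11) yet 29 ≡ 29 (mod 33), not 28.

(⇒) fails and (⇐) fails.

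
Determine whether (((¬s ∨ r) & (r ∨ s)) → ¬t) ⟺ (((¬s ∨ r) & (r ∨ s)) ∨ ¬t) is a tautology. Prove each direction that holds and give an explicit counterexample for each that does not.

(⇒) This fails. Under t = T, s = F, r = F, the left side is true but the right side is false.

(⇐) This fails. Under t = T, s = F, r = T, the left side is false but the right side is true.

Neither implication holds.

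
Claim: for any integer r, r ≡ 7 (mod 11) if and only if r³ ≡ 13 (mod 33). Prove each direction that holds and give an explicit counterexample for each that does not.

Forward direction. This fails: take r = 18. Then 18 ≡ 7 (mod 11), but 18³ = 5832 ≡ 24 (mod 33), not 13.

Converse. The residues r modulo 33 with r³ ≡ 13 (mod 33) are exactly {7}, and each is ≡ 7 (mod 11).

Not equivalent: only (⇐) holds.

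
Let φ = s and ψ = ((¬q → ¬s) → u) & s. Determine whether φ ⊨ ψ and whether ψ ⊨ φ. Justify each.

Forward direction. This fails. Under u = F, q = T, s = T, the left side is true but the right side is false.

Converse. Assume the antecedent. If u is true, the antecedent forces (u = T, q = F, s = T) or (u = T, q = T, s = T), and s holds there. If u is false, the antecedent forces (u = F, q = F, s = T), and s holds there. Either way s holds.

Only the reverse direction holds.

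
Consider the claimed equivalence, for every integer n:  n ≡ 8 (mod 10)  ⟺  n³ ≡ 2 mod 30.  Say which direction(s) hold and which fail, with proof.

(⟹) This fails: take n = 18. Then 18 ≡ 8 (mod 10), but 18³ = 5832 ≡ 12 (mod 30), not 2.

(⟸) Conversely, the residues r modulo 30 with r³ ≡ 2 (mod 30) are exactly {8}, and each is ≡ 8 (mod 10).

Not equivalent: only (⇐) holds.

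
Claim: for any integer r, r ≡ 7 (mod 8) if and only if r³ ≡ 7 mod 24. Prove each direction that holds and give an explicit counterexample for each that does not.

Not equivalent: only (⇐) holds.

(⇒) This fails: take r = 15. Then 15 ≡ 7 (mod 8), but 15³ = 3375 ≡ 15 (mod 24), not 7.

(⇐) Conversely, the residues r modulo 24 with r³ ≡ 7 (mod 24) are exactly {7}, and each is ≡ 7 (mod 8).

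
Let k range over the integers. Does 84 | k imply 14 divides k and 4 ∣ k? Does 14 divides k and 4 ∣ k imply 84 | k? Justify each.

Not equivalent: only (⇒) holds.

(→) If 84 ∣ k, write k = 84q. Since 84 = 6·14, k = 14·(6q), so 14 ∣ k; and since 84 = 21·4, k = 4·(21q), so 4 ∣ k.

(←) This fails: take k = 28. Both 14 ∣ 28 and 4 ∣ 28, yet 28 is not a multiple of 84 (since 28 = 0·84 + 28), so 84 ∤ 28.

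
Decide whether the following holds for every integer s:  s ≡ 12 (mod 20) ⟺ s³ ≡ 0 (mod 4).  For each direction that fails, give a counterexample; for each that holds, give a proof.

Only the forward direction holds.

(⟹) Suppose s ≡ 12 (mod 20). Then s³ ≡ 12³ = 1728 (mod 20), and since 4 ∣ 20, also s³ ≡ 0 (mod 4).

(⟸) This fails: take s = 0. Then 0³ = 0 ≡ 0 (mod 4), yet 0 ≡ 0 (mod 20), not 12.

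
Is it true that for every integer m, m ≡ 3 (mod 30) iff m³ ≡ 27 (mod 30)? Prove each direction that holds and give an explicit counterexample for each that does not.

(⟸) Suppose m³ ≡ 27 (mod 30). The only residue r in {0, …, 29} with r³ ≡ 27 (mod 30) is r = 3, so m ≡ 3 (mod 30).

(⟹) Suppose m ≡ 3 (mod 30). Write m = 30j + 3. Then (30j + 3)³ = 27000j³ + 8100j² + 810j + 27 = 30(900j³ + 270j² + 27j) + 27, so m³ ≡ 27 (mod 30).

Both directions hold.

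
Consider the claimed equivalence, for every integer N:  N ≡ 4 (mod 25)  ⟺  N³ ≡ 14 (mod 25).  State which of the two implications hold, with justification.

Both directions hold; the statement is true.

Forward direction. Suppose N ≡ 4 (mod 25). Write N = 25j + 4. Then (25j + 4)³ = 15625j³ + 7500j² + 1200j + 64 = 25(625j³ + 300j² + 48j + 2) + 14, so N³ ≡ 14 (mod 25).

Converse. Suppose N³ ≡ 14 (mod 25). The only residue r in {0, …, 24} with r³ ≡ 14 (mod 25) is r = 4, so N ≡ 4 (mod 25).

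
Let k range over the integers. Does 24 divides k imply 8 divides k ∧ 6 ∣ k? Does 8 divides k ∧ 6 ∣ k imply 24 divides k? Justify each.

(→) If 24 ∣ k, write k = 24q. Since 24 = 3·8, k = 8·(3q), so 8 ∣ k; and since 24 = 4·6, k = 6·(4q), so 6 ∣ k.

(←) Suppose 8 ∣ k and 6 ∣ k. Any common multiple of 8 and 6 is a multiple of their lcm; here lcm(8, 6) = 8·6/gcd(8, 6) = 48/2 = 24, so 24 ∣ k.

Both directions hold.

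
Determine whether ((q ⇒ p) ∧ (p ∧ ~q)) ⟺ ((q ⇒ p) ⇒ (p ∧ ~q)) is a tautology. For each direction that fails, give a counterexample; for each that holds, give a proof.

(⇒) holds; (⇐) fails.

(⟹) Assume the antecedent. If p is true, the antecedent forces (p = T, q = F), and (q ⇒ p) ⇒ (p ∧ ~q) holds there. If p is false, the antecedent cannot hold. Either way (q ⇒ p) ⇒ (p ∧ ~q) holds.

(⟸) This fails. Under p = F, q = T, the left side is false but the right side is true.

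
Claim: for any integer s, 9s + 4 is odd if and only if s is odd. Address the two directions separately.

Converse. Suppose s is odd; write s = 2j + 1. Then 9s + 4 = 9·(2j + 1) + 4 = 2·9j + 13, which is odd.

Forward direction. Suppose 9s + 4 is odd. Since 9 is odd, 9s and s have the same parity, so 9s + 4 ≡ s + 4 (mod 2). As 4 is even, 9s + 4 is odd exactly when s is odd. Thus s is odd.

Equivalent; both directions hold.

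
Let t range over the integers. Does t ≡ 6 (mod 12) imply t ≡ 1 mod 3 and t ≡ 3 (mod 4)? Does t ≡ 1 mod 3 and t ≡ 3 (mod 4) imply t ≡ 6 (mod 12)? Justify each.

(⇒) This fails: t = 6 gives 6 ≡ 6 (mod 12) but 6 ≡ 0 (mod 3), so the conjunction on the right does not hold.

(⇐) This fails: t = 7 satisfies both congruences on the right (7 ≡ 1 mod 3 and 7 ≡ 3 mod 4) yet 7 ≡ 7 (mod 12), not 6.

Neither direction holds.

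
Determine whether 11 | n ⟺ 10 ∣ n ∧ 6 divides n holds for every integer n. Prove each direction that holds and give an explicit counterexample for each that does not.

(⇒) This fails: take n = 11. Certainly 11 ∣ 11, but 10 ∤ 11.

(⇐) This fails: take n = 30. Both 10 ∣ 30 and 6 ∣ 30, yet 30 is not a multiple of 11 (since 30 = 2·11 + 8), so 11 ∤ 30.

(⇒) fails and (⇐) fails.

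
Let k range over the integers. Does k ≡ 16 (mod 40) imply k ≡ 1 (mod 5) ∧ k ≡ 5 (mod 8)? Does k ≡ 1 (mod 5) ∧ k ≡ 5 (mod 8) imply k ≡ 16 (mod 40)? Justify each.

(⇒) fails and (⇐) fails.

(⇒) This fails: k = 16 gives 16 ≡ 16 (mod 40) but 16 ≡ 0 (mod 8), so the conjunction on the right does not hold.

(⇐) This fails: k = 21 satisfies both congruences on the right (21 ≡ 1 mod 5 and 21 ≡ 5 mod 8) yet 21 ≡ 21 (mod 40), not 16.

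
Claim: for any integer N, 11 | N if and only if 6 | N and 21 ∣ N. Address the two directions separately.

Both directions fail.

[⇒] This fails: take N = 11. Certainly 11 ∣ 11, but 6 ∤ 11.

[⇐] This fails: take N = 42. Both 6 ∣ 42 and 21 ∣ 42, yet 42 is not a multiple of 11 (since 42 = 3·11 + 9), so 11 ∤ 42.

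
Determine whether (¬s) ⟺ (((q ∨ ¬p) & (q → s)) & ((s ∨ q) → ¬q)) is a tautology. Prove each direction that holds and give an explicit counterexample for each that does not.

(⇒) fails and (⇐) fails.

(⟹) This fails. Under p = T, s = F, q = F, the left side is true but the right side is false.

(⟸) This fails. Under p = F, s = T, q = F, the left side is false but the right side is true.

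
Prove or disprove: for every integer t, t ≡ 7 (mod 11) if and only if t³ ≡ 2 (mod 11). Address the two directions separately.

Both directions hold.

[⇐] Suppose t³ ≡ 2 (mod 11). The only residue r in {0, …, 10} with r³ ≡ 2 (mod 11) is r = 7, so t ≡ 7 (mod 11).

[⇒] Suppose t ≡ 7 (mod 11). Write t = 11j + 7. Then (11j + 7)³ = 1331j³ + 2541j² + 1617j + 343 = 11(121j³ + 231j² + 147j + 31) + 2, so t³ ≡ 2 (mod 11).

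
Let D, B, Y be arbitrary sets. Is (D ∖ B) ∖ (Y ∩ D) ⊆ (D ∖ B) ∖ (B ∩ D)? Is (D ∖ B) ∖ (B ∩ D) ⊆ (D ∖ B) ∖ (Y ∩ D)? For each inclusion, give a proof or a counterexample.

(⟹) Let x ∈ (D ∖ B) ∖ (Y ∩ D). Then x ∈ D and x ∉ B, Y, from which x ∈ (D ∖ B) ∖ (B ∩ D).

(⟸) This inclusion fails. Take D = {1}, B = ∅, Y = {1}; then 1 ∈ (D ∖ B) ∖ (B ∩ D) but 1 ∉ (D ∖ B) ∖ (Y ∩ D).

Only the forward inclusion holds.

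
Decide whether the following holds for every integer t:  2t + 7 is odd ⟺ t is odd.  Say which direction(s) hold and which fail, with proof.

[⇐] Suppose t is odd. Since 2 is even, 2t is even for every t, so 2t + 7 has the same parity as 7, which is odd. Hence 2t + 7 is odd.

[⇒] This fails: take t = 6. Then 2t + 7 = 19, which is odd, yet t = 6 is even, not odd.

Only the converse holds.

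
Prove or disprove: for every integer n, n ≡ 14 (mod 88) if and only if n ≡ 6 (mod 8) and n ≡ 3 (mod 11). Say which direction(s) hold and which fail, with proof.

(→) Suppose n ≡ 14 (mod 88); write n = 88j + 14. Since 8 ∣ 88, reducing mod 8 gives n ≡ 14 ≡ 6 (mod 8); since 11 ∣ 88, reducing mod 11 gives n ≡ 14 ≡ 3 (mod 11).

(←) Conversely, if n ≡ 6 (mod 8) and n ≡ 3 (mod 11), then by the Chinese remainder theorem n ≡ 14 (mod 88). This is exactly n ≡ 14 (mod 88).

Equivalent; both directions hold.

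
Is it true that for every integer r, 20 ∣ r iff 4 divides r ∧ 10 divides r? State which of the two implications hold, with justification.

(⟸) Suppose 4 ∣ r and 10 ∣ r. Any common multiple of 4 and 10 is a multiple of their lcm; here lcm(4, 10) = 4·10/gcd(4, 10) = 40/2 = 20, so 20 ∣ r.

(⟹) If 20 ∣ r, write r = 20q. Since 20 = 5·4, r = 4·(5q), so 4 ∣ r; and since 20 = 2·10, r = 10·(2q), so 10 ∣ r.

Both directions hold; the statement is true.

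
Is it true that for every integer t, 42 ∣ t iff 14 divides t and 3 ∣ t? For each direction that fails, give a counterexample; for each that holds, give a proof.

Both directions hold; the statement is true.

(⟹) If 42 ∣ t, write t = 42q. Since 42 = 3·14, t = 14·(3q), so 14 ∣ t; and since 42 = 14·3, t = 3·(14q), so 3 ∣ t.

(⟸) Suppose 14 ∣ t and 3 ∣ t. Any common multiple of 14 and 3 is a multiple of their lcm; here gcd(14, 3) = 1, so lcm(14, 3) = 14·3 = 42, so 42 ∣ t.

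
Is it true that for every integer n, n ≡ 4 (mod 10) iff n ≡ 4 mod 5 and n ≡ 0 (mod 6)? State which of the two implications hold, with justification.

(→) This fails: n = 4 gives 4 ≡ 4 (mod 10) but 4 ≡ 4 (mod 6), so the conjunction on the right does not hold.

(←) Conversely, if n ≡ 4 (mod 5) and n ≡ 0 (mod 6), then by the Chinese remainder theorem n ≡ 24 (mod 30). Since 24 ≡ 4 (mod 10) and 10 ∣ 30, we get n ≡ 4 (mod 10).

Only the converse holds.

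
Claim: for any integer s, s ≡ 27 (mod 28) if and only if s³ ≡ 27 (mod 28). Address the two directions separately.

(→) Suppose s ≡ 27 (mod 28). Write s = 28j + 27. Then (28j + 27)³ = 21952j³ + 63504j² + 61236j + 19683 = 28(784j³ + 2268j² + 2187j + 702) + 27, so s³ ≡ 27 (mod 28).

(←) This fails: take s = 3. Then 3³ = 27 ≡ 27 (mod 28), yet 3 ≡ 3 (mod 28), not 27.

The forward direction holds; the converse fails.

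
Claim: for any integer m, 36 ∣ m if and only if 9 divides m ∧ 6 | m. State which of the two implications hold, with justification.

(⟸) This fails: take m = 18. Both 9 ∣ 18 and 6 ∣ 18, yet 18 is not a multiple of 36 (since 18 = 0·36 + 18), so 36 ∤ 18.

(⟹) If 36 ∣ m, write m = 36q. Since 36 = 4·9, m = 9·(4q), so 9 ∣ m; and since 36 = 6·6, m = 6·(6q), so 6 ∣ m.

The forward direction holds; the converse fails.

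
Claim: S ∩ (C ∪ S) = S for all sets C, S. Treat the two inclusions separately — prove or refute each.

Forward inclusion. Let x ∈ S ∩ (C ∪ S). Then either x ∈ S and x ∉ C; or x ∈ C ∩ S. In each case x ∈ S, so S ∩ (C ∪ S) ⊆ S.

Reverse inclusion. Let x ∈ S. Then either x ∈ S and x ∉ C; or x ∈ C ∩ S. In each case x ∈ S ∩ (C ∪ S), so S ⊆ S ∩ (C ∪ S).

Both inclusions hold; the sets are equal.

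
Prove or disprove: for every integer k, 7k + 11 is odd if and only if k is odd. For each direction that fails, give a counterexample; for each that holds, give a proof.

[⇒] This fails: k = 0 gives 7k + 11 = 11, which is odd, but 0 is even, not odd.

[⇐] This also fails: k = 3 is odd, but 7k + 11 = 32 is even, not odd.

Both directions fail.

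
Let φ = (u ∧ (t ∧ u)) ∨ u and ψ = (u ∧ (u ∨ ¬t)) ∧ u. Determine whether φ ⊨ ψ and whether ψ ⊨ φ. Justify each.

Both directions hold; the statement is true.

(⟹) Assume the antecedent. If u is true, (u ∧ (u ∨ ¬t)) ∧ u reduces to true regardless of the other variables. If u is false, the antecedent cannot hold. Either way (u ∧ (u ∨ ¬t)) ∧ u holds.

(⟸) Assume the antecedent. If u is true, (u ∧ (t ∧ u)) ∨ u reduces to true regardless of the other variables. If u is false, the antecedent cannot hold. Either way (u ∧ (t ∧ u)) ∨ u holds.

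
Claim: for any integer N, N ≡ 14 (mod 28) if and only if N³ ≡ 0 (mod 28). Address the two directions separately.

(⇒) Suppose N ≡ 14 (mod 28). Write N = 28j + 14. Then (28j + 14)³ = 21952j³ + 32928j² + 16464j + 2744 = 28(784j³ + 1176j² + 588j + 98) + 0, so N³ ≡ 0 (mod 28).

(⇐) This fails: take N = 0. Then 0³ = 0 ≡ 0 (mod 28), yet 0 ≡ 0 (mod 28), not 14.

Only the forward direction holds.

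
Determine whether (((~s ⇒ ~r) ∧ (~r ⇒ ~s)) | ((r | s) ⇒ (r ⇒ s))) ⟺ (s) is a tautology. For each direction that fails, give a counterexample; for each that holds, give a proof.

Forward direction. This fails. Under s = F, r = F, the left side is true but the right side is false.

Converse. Assume the antecedent. If s is true, the consequent reduces to true regardless of the other variables. If s is false, the antecedent cannot hold. Either way the consequent holds.

The forward direction fails; the converse holds.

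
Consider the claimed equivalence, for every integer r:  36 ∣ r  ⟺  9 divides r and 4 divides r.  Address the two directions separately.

Both implications hold.

(⟹) If 36 ∣ r, write r = 36q. Since 36 = 4·9, r = 9·(4q), so 9 ∣ r; and since 36 = 9·4, r = 4·(9q), so 4 ∣ r.

(⟸) Suppose 9 ∣ r and 4 ∣ r. Any common multiple of 9 and 4 is a multiple of their lcm; here gcd(9, 4) = 1, so lcm(9, 4) = 9·4 = 36, so 36 ∣ r.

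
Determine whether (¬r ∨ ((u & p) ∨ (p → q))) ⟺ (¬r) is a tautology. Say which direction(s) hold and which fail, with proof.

Only the converse holds.

Forward direction. This fails. Under q = F, u = F, r = T, p = F, the left side is true but the right side is false.

Converse. Assume the antecedent. If r is true, the antecedent cannot hold. If r is false, ¬r ∨ ((u & p) ∨ (p → q)) reduces to true regardless of the other variables. Either way ¬r ∨ ((u & p) ∨ (p → q)) holds.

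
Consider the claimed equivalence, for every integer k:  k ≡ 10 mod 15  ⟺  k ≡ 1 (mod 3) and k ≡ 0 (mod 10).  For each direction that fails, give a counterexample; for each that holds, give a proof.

Converse. If k ≡ 1 (mod 3) and k ≡ 0 (mod 10), then by the Chinese remainder theorem k ≡ 10 (mod 30). Since 10 ≡ 10 (mod 15) and 15 ∣ 30, we get k ≡ 10 (mod 15).

Forward direction. This fails: k = 25 gives 25 ≡ 10 (mod 15) but 25 ≡ 5 (mod 10), so the conjunction on the right does not hold.

Not equivalent: only (⇐) holds.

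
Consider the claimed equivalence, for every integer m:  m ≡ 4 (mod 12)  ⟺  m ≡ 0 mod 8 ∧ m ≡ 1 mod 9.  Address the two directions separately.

(→) This fails: m = 4 gives 4 ≡ 4 (mod 12) but 4 ≡ 4 (mod 8), so the conjunction on the right does not hold.

(←) Conversely, if m ≡ 0 (mod 8) and m ≡ 1 (mod 9), then by the Chinese remainder theorem m ≡ 64 (mod 72). Since 64 ≡ 4 (mod 12) and 12 ∣ 72, we get m ≡ 4 (mod 12).

Only the converse holds.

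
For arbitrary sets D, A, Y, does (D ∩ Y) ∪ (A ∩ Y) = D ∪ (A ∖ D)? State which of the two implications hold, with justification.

(⊆) holds; (⊇) fails.

(⟹) Let x ∈ (D ∩ Y) ∪ (A ∩ Y). Then either x ∈ D ∩ Y and x ∉ A; or x ∈ A ∩ Y and x ∉ D; or x ∈ D ∩ A ∩ Y. In each case x ∈ D ∪ (A ∖ D), so (D ∩ Y) ∪ (A ∩ Y) ⊆ D ∪ (A ∖ D).

(⟸) This inclusion fails. Take D = {1}, A = ∅, Y = ∅; then 1 ∈ D ∪ (A ∖ D) but 1 ∉ (D ∩ Y) ∪ (A ∩ Y).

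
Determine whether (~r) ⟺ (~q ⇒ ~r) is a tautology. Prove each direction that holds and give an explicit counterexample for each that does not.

(→) Assume the antecedent. If r is true, the antecedent cannot hold. If r is false, ~q ⇒ ~r reduces to true regardless of the other variables. Either way ~q ⇒ ~r holds.

(←) This fails. Under r = T, q = T, the left side is false but the right side is true.

The forward direction holds; the converse fails.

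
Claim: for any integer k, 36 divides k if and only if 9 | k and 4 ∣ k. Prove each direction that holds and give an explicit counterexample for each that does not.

Both directions hold; the statement is true.

(⇒) If 36 ∣ k, write k = 36q. Since 36 = 4·9, k = 9·(4q), so 9 ∣ k; and since 36 = 9·4, k = 4·(9q), so 4 ∣ k.

(⇐) Suppose 9 ∣ k and 4 ∣ k. Any common multiple of 9 and 4 is a multiple of their lcm; here gcd(9, 4) = 1, so lcm(9, 4) = 9·4 = 36, so 36 ∣ k.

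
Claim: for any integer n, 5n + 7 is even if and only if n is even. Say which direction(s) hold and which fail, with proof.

(⇒) This fails: n = 7 gives 5n + 7 = 42, which is even, but 7 is odd, not even.

(⇐) This also fails: n = 6 is even, but 5n + 7 = 37 is odd, not even.

Neither direction holds.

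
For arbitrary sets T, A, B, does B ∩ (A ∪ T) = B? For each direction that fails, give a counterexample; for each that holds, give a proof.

Only the forward inclusion holds.

(⟹) Let x ∈ B ∩ (A ∪ T). Then either x ∈ T ∩ B and x ∉ A; or x ∈ A ∩ B and x ∉ T; or x ∈ T ∩ A ∩ B. In each case x ∈ B, so B ∩ (A ∪ T) ⊆ B.

(⟸) This inclusion fails. Take T = ∅, A = ∅, B = {1}; then 1 ∈ B but 1 ∉ B ∩ (A ∪ T).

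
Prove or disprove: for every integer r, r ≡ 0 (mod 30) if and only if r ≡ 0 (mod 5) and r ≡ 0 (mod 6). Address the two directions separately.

Both directions hold; the statement is true.

(→) Suppose r ≡ 0 (mod 30); write r = 30j + 0. Since 5 ∣ 30, reducing mod 5 gives r ≡ 0 (mod 5); since 6 ∣ 30, reducing mod 6 gives r ≡ 0 (mod 6).

(←) Conversely, if r ≡ 0 (mod 5) and r ≡ 0 (mod 6), then by the Chinese remainder theorem r ≡ 0 (mod 30). This is exactly r ≡ 0 (mod 30).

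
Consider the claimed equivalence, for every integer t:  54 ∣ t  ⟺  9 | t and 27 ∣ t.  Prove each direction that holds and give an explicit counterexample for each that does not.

Not equivalent: only (⇒) holds.

[⇐] This fails: take t = 27. Both 9 ∣ 27 and 27 ∣ 27, yet 27 is not a multiple of 54 (since 27 = 0·54 + 27), so 54 ∤ 27.

[⇒] If 54 ∣ t, write t = 54q. Since 54 = 6·9, t = 9·(6q), so 9 ∣ t; and since 54 = 2·27, t = 27·(2q), so 27 ∣ t.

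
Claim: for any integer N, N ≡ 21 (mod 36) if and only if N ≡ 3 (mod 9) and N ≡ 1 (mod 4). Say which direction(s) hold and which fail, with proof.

(⇒) Suppose N ≡ 21 (mod 36); write N = 36j + 21. Since 9 ∣ 36, reducing mod 9 gives N ≡ 21 ≡ 3 (mod 9); since 4 ∣ 36, reducing mod 4 gives N ≡ 21 ≡ 1 (mod 4).

(⇐) Conversely, if N ≡ 3 (mod 9) and N ≡ 1 (mod 4), then by the Chinese remainder theorem N ≡ 21 (mod 36). This is exactly N ≡ 21 (mod 36).

Both directions hold.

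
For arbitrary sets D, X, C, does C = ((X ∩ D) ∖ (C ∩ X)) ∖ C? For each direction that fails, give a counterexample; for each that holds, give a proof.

(⟹) This inclusion fails. Take D = ∅, X = ∅, C = {1}; then 1 ∈ C but 1 ∉ ((X ∩ D) ∖ (C ∩ X)) ∖ C.

(⟸) This inclusion fails. Take D = {1}, X = {1}, C = ∅; then 1 ∈ ((X ∩ D) ∖ (C ∩ X)) ∖ C but 1 ∉ C.

Neither inclusion holds.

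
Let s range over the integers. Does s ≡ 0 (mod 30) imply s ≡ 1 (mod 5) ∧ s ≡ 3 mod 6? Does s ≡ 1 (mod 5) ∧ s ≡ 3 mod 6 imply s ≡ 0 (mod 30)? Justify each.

(⇒) fails and (⇐) fails.

Forward direction. This fails: s = 0 gives 0 ≡ 0 (mod 30) but 0 ≡ 0 (mod 5), so the conjunction on the right does not hold.

Converse. This fails: s = 21 satisfies both congruences on the right (21 ≡ 1 mod 5 and 21 ≡ 3 mod 6) yet 21 ≡ 21 (mod 30), not 0.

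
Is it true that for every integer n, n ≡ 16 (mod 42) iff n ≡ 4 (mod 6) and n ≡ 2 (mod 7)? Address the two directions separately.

[⇐] If n ≡ 4 (mod 6) and n ≡ 2 (mod 7), then by the Chinese remainder theorem n ≡ 16 (mod 42). This is exactly n ≡ 16 (mod 42).

[⇒] Suppose n ≡ 16 (mod 42); write n = 42j + 16. Since 6 ∣ 42, reducing mod 6 gives n ≡ 16 ≡ 4 (mod 6); since 7 ∣ 42, reducing mod 7 gives n ≡ 16 ≡ 2 (mod 7).

Equivalent; both directions hold.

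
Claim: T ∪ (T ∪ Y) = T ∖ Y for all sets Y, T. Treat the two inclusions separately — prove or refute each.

Forward inclusion. This inclusion fails. Take Y = {1}, T = ∅; then 1 ∈ T ∪ (T ∪ Y) but 1 ∉ T ∖ Y.

Reverse inclusion. Let x ∈ T ∖ Y. Then x ∈ T and x ∉ Y, from which x ∈ T ∪ (T ∪ Y).

(⊆) fails; (⊇) holds.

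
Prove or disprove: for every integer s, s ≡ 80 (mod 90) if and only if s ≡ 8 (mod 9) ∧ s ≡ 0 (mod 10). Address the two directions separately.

The biconditional holds.

(⇒) Suppose s ≡ 80 (mod 90); write s = 90j + 80. Since 9 ∣ 90, reducing mod 9 gives s ≡ 80 ≡ 8 (mod 9); since 10 ∣ 90, reducing mod 10 gives s ≡ 80 ≡ 0 (mod 10).

(⇐) Conversely, if s ≡ 8 (mod 9) and s ≡ 0 (mod 10), then by the Chinese remainder theorem s ≡ 80 (mod 90). This is exactly s ≡ 80 (mod 90).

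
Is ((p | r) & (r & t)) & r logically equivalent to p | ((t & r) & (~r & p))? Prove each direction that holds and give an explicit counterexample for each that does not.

(⇒) This fails. Under t = T, p = F, r = T, the left side is true but the right side is false.

(⇐) This fails. Under t = F, p = T, r = F, the left side is false but the right side is true.

Neither direction holds.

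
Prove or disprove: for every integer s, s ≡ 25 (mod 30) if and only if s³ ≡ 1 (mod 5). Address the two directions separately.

Both directions fail.

Forward direction. This fails: take s = 25. Then 25 ≡ 25 (mod 30), but 25³ = 15625 ≡ 0 (mod 5), not 1.

Converse. This fails: take s = 1. Then 1³ = 1 ≡ 1 (mod 5), yet 1 ≡ 1 (mod 30), not 25.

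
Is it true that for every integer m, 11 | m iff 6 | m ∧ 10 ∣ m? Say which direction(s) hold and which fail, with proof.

(→) This fails: take m = 11. Certainly 11 ∣ 11, but 6 ∤ 11.

(←) This fails: take m = 30. Both 6 ∣ 30 and 10 ∣ 30, yet 30 is not a multiple of 11 (since 30 = 2·11 + 8), so 11 ∤ 30.

Neither implication holds.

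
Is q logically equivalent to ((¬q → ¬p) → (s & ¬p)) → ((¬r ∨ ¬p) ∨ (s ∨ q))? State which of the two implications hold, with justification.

[⇒] Assume the antecedent. If q is true, the consequent reduces to true regardless of the other variables. If q is false, the antecedent cannot hold. Either way the consequent holds.

[⇐] This fails. Under q = F, p = F, s = F, r = F, the left side is false but the right side is true.

Only the forward direction holds.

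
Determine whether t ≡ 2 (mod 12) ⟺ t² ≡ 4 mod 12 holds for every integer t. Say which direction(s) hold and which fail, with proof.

(⇒) Suppose t ≡ 2 (mod 12). Write t = 12j + 2. Then (12j + 2)² = 144j² + 48j + 4 = 12(12j² + 4j) + 4, so t² ≡ 4 (mod 12).

(⇐) This fails: take t = 4. Then 4² = 16 ≡ 4 (mod 12), yet 4 ≡ 4 (mod 12), not 2.

Only the forward implication holds.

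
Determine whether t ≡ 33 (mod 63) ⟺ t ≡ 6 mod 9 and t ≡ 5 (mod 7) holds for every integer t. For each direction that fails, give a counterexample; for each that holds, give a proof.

(⟸) If t ≡ 6 (mod 9) and t ≡ 5 (mod 7), then by the Chinese remainder theorem t ≡ 33 (mod 63). This is exactly t ≡ 33 (mod 63).

(⟹) Suppose t ≡ 33 (mod 63); write t = 63j + 33. Since 9 ∣ 63, reducing mod 9 gives t ≡ 33 ≡ 6 (mod 9); since 7 ∣ 63, reducing mod 7 gives t ≡ 33 ≡ 5 (mod 7).

Both implications hold.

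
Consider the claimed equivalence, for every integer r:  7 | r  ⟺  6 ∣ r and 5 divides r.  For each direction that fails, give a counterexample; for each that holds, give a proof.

Forward direction. This fails: take r = 7. Certainly 7 ∣ 7, but 6 ∤ 7.

Converse. This fails: take r = 30. Both 6 ∣ 30 and 5 ∣ 30, yet 30 is not a multiple of 7 (since 30 = 4·7 + 2), so 7 ∤ 30.

Neither implication holds.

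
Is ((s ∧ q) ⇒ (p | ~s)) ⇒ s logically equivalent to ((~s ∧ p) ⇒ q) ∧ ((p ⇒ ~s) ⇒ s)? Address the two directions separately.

Forward direction. Assume the antecedent. If p is true, the antecedent forces (p = T, q = F, s = T) or (p = T, q = T, s = T), and the consequent holds there. If p is false, the antecedent forces (p = F, q = F, s = T) or (p = F, q = T, s = T), and the consequent holds there. Either way the consequent holds.

Converse. Assume the antecedent. If p is true, the antecedent forces (p = T, q = F, s = T) or (p = T, q = T, s = T), and ((s ∧ q) ⇒ (p | ~s)) ⇒ s holds there. If p is false, the antecedent forces (p = F, q = F, s = T) or (p = F, q = T, s = T), and ((s ∧ q) ⇒ (p | ~s)) ⇒ s holds there. Either way ((s ∧ q) ⇒ (p | ~s)) ⇒ s holds.

Both implications hold.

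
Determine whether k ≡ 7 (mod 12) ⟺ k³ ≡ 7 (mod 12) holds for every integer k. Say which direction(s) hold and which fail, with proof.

Both directions hold; the statement is true.

[⇒] Suppose k ≡ 7 (mod 12). Write k = 12j + 7. Then (12j + 7)³ = 1728j³ + 3024j² + 1764j + 343 = 12(144j³ + 252j² + 147j + 28) + 7, so k³ ≡ 7 (mod 12).

[⇐] Conversely, suppose k³ ≡ 7 (mod 12). The only residue r in {0, …, 11} with r³ ≡ 7 (mod 12) is r = 7, so k ≡ 7 (mod 12).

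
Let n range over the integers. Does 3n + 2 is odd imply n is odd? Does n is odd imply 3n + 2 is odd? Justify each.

(→) Suppose 3n + 2 is odd. Since 3 is odd, 3n and n have the same parity, so 3n + 2 ≡ n + 2 (mod 2). As 2 is even, 3n + 2 is odd exactly when n is odd. Thus n is odd.

(←) Conversely, suppose n is odd; write n = 2j + 1. Then 3n + 2 = 3·(2j + 1) + 2 = 2·3j + 5, which is odd.

Both directions hold.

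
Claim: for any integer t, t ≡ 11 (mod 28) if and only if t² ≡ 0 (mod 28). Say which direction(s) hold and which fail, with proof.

Neither direction holds.

[⇒] This fails: take t = 11. Then 11 ≡ 11 (mod 28), but 11² = 121 ≡ 9 (mod 28), not 0.

[⇐] This fails: take t = 0. Then 0² = 0 ≡ 0 (mod 28), yet 0 ≡ 0 (mod 28), not 11.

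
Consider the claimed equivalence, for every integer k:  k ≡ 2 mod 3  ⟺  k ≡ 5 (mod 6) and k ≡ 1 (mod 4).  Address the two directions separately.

The forward direction fails; the converse holds.

Forward direction. This fails: k = 8 gives 8 ≡ 2 (mod 3) but 8 ≡ 2 (mod 6), so the conjunction on the right does not hold.

Converse. If k ≡ 5 (mod 6) and k ≡ 1 (mod 4), then by the Chinese remainder theorem k ≡ 5 (mod 12). Since 5 ≡ 2 (mod 3) and 3 ∣ 12, we get k ≡ 2 (mod 3).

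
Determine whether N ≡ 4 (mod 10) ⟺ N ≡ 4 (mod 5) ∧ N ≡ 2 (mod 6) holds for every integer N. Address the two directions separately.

(⇒) fails; (⇐) holds.

Forward direction. This fails: N = 24 gives 24 ≡ 4 (mod 10) but 24 ≡ 0 (mod 6), so the conjunction on the right does not hold.

Converse. If N ≡ 4 (mod 5) and N ≡ 2 (mod 6), then by the Chinese remainder theorem N ≡ 14 (mod 30). Since 14 ≡ 4 (mod 10) and 10 ∣ 30, we get N ≡ 4 (mod 10).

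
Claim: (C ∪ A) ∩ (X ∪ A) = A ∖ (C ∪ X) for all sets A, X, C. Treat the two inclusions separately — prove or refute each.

(⊆) fails; (⊇) holds.

(⟹) This inclusion fails. Take A = {1}, X = {1}, C = ∅; then 1 ∈ (C ∪ A) ∩ (X ∪ A) but 1 ∉ A ∖ (C ∪ X).

(⟸) Let x ∈ A ∖ (C ∪ X). Then x ∈ A and x ∉ X, C, from which x ∈ (C ∪ A) ∩ (X ∪ A).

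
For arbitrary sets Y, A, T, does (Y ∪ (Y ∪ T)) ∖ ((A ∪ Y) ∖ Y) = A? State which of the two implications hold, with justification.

Both inclusions fail.

(⊆) This inclusion fails. Take Y = {1}, A = ∅, T = ∅; then 1 ∈ (Y ∪ (Y ∪ T)) ∖ ((A ∪ Y) ∖ Y) but 1 ∉ A.

(⊇) This inclusion fails. Take Y = ∅, A = {1}, T = ∅; then 1 ∈ A but 1 ∉ (Y ∪ (Y ∪ T)) ∖ ((A ∪ Y) ∖ Y).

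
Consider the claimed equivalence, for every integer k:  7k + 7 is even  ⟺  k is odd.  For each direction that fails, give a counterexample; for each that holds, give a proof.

[⇒] Suppose 7k + 7 is even. Since 7 is odd, 7k and k have the same parity, so 7k + 7 ≡ k + 7 (mod 2). As 7 is odd, 7k + 7 is even exactly when k is odd. Thus k is odd.

[⇐] Conversely, suppose k is odd; write k = 2j + 1. Then 7k + 7 = 7·(2j + 1) + 7 = 2·7j + 14, which is even.

Both directions hold.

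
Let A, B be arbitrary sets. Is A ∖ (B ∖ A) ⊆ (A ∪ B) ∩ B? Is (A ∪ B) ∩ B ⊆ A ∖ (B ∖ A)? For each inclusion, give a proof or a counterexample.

Both inclusions fail.

(⊆) This inclusion fails. Take A = {1}, B = ∅; then 1 ∈ A ∖ (B ∖ A) but 1 ∉ (A ∪ B) ∩ B.

(⊇) This inclusion fails. Take A = ∅, B = {1}; then 1 ∈ (A ∪ B) ∩ B but 1 ∉ A ∖ (B ∖ A).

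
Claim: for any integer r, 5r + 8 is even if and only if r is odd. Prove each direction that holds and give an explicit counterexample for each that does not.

Neither implication holds.

(→) This fails: r = 6 gives 5r + 8 = 38, which is even, but 6 is even, not odd.

(←) This also fails: r = 3 is odd, but 5r + 8 = 23 is odd, not even.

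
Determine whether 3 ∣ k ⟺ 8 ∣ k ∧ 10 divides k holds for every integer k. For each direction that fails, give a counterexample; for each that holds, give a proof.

Forward direction. This fails: take k = 3. Certainly 3 ∣ 3, but 8 ∤ 3.

Converse. This fails: take k = 40. Both 8 ∣ 40 and 10 ∣ 40, yet 40 is not a multiple of 3 (since 40 = 13·3 + 1), so 3 ∤ 40.

Neither direction holds.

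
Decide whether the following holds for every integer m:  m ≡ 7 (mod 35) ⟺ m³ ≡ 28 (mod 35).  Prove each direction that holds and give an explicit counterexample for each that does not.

Equivalent; both directions hold.

(⇐) Suppose m³ ≡ 28 (mod 35). The only residue r in {0, …, 34} with r³ ≡ 28 (mod 35) is r = 7, so m ≡ 7 (mod 35).

(⇒) Suppose m ≡ 7 (mod 35). Write m = 35j + 7. Then (35j + 7)³ = 42875j³ + 25725j² + 5145j + 343 = 35(1225j³ + 735j² + 147j + 9) + 28, so m³ ≡ 28 (mod 35).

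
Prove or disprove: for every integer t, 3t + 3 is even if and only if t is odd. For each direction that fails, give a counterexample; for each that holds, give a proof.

Both implications hold.

(⇒) Suppose 3t + 3 is even. Since 3 is odd, 3t and t have the same parity, so 3t + 3 ≡ t + 3 (mod 2). As 3 is odd, 3t + 3 is even exactly when t is odd. Thus t is odd.

(⇐) Conversely, suppose t is odd; write t = 2j + 1. Then 3t + 3 = 3·(2j + 1) + 3 = 2·3j + 6, which is even.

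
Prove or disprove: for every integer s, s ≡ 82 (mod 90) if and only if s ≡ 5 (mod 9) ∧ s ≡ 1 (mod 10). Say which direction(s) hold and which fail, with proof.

(→) This fails: s = 82 gives 82 ≡ 82 (mod 90) but 82 ≡ 1 (mod 9), so the conjunction on the right does not hold.

(←) This fails: s = 41 satisfies both congruences on the right (41 ≡ 5 mod 9 and 41 ≡ 1 mod 10) yet 41 ≡ 41 (mod 90), not 82.

Neither direction holds.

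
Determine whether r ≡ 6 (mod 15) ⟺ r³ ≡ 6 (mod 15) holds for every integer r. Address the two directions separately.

(⟹) Suppose r ≡ 6 (mod 15). Write r = 15j + 6. Then (15j + 6)³ = 3375j³ + 4050j² + 1620j + 216 = 15(225j³ + 270j² + 108j + 14) + 6, so r³ ≡ 6 (mod 15).

(⟸) Conversely, suppose r³ ≡ 6 (mod 15). The only residue r in {0, …, 14} with r³ ≡ 6 (mod 15) is r = 6, so r ≡ 6 (mod 15).

Both implications hold.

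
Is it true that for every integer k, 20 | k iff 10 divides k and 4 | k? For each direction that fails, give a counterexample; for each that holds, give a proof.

Both implications hold.

Converse. Suppose 10 ∣ k and 4 ∣ k. Any common multiple of 10 and 4 is a multiple of their lcm; here lcm(10, 4) = 10·4/gcd(10, 4) = 40/2 = 20, so 20 ∣ k.

Forward direction. If 20 ∣ k, write k = 20q. Since 20 = 2·10, k = 10·(2q), so 10 ∣ k; and since 20 = 5·4, k = 4·(5q), so 4 ∣ k.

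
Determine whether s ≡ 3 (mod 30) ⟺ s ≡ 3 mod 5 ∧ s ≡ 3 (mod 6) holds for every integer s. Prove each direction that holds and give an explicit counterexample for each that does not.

[⇐] If s ≡ 3 (mod 5) and s ≡ 3 (mod 6), then by the Chinese remainder theorem s ≡ 3 (mod 30). This is exactly s ≡ 3 (mod 30).

[⇒] Suppose s ≡ 3 (mod 30); write s = 30j + 3. Since 5 ∣ 30, reducing mod 5 gives s ≡ 3 (mod 5); since 6 ∣ 30, reducing mod 6 gives s ≡ 3 (mod 6).

Both directions hold; the statement is true.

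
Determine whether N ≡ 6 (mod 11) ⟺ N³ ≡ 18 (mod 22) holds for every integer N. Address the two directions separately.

(⟹) This fails: take N = 17. Then 17 ≡ 6 (mod 11), but 17³ = 4913 ≡ 7 (mod 22), not 18.

(⟸) Conversely, the residues r modulo 22 with r³ ≡ 18 (mod 22) are exactly {6}, and each is ≡ 6 (mod 11).

Not equivalent: only (⇐) holds.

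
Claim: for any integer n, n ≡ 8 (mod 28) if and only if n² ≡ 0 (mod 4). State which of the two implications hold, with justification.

[⇒] Suppose n ≡ 8 (mod 28). Then n² ≡ 8² = 64 (mod 28), and since 4 ∣ 28, also n² ≡ 0 (mod 4).

[⇐] This fails: take n = 0. Then 0² = 0 ≡ 0 (mod 4), yet 0 ≡ 0 (mod 28), not 8.

The forward direction holds; the converse fails.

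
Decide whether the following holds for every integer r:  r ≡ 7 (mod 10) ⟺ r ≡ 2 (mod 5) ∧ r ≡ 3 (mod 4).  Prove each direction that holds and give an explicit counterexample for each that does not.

(→) This fails: r = 17 gives 17 ≡ 7 (mod 10) but 17 ≡ 1 (mod 4), so the conjunction on the right does not hold.

(←) Conversely, if r ≡ 2 (mod 5) and r ≡ 3 (mod 4), then by the Chinese remainder theorem r ≡ 7 (mod 20). Since 7 ≡ 7 (mod 10) and 10 ∣ 20, we get r ≡ 7 (mod 10).

The forward direction fails; the converse holds.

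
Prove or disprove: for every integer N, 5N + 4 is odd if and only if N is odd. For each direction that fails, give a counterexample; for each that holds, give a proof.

(→) Suppose 5N + 4 is odd. Since 5 is odd, 5N and N have the same parity, so 5N + 4 ≡ N + 4 (mod 2). As 4 is even, 5N + 4 is odd exactly when N is odd. Thus N is odd.

(←) Conversely, suppose N is odd; write N = 2j + 1. Then 5N + 4 = 5·(2j + 1) + 4 = 2·5j + 9, which is odd.

Both directions hold; the statement is true.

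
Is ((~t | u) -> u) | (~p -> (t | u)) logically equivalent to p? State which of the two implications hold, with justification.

(←) Assume the antecedent. If t is true, the consequent reduces to true regardless of the other variables. If t is false, the antecedent forces (t = F, u = F, p = T) or (t = F, u = T, p = T), and the consequent holds there. Either way the consequent holds.

(→) This fails. Under t = T, u = F, p = F, the left side is true but the right side is false.

Only the reverse direction holds.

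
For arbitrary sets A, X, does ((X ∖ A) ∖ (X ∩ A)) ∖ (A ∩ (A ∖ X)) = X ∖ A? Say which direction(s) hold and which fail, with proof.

(⊆) Let x ∈ ((X ∖ A) ∖ (X ∩ A)) ∖ (A ∩ (A ∖ X)). Then x ∈ X and x ∉ A, from which x ∈ X ∖ A.

(⊇) Let x ∈ X ∖ A. Then x ∈ X and x ∉ A, from which x ∈ ((X ∖ A) ∖ (X ∩ A)) ∖ (A ∩ (A ∖ X)).

Both inclusions hold; the sets are equal.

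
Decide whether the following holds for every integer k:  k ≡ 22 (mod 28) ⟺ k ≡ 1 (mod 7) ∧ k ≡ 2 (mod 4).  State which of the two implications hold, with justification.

Both implications hold.

[⇒] Suppose k ≡ 22 (mod 28); write k = 28j + 22. Since 7 ∣ 28, reducing mod 7 gives k ≡ 22 ≡ 1 (mod 7); since 4 ∣ 28, reducing mod 4 gives k ≡ 22 ≡ 2 (mod 4).

[⇐] Conversely, if k ≡ 1 (mod 7) and k ≡ 2 (mod 4), then by the Chinese remainder theorem k ≡ 22 (mod 28). This is exactly k ≡ 22 (mod 28).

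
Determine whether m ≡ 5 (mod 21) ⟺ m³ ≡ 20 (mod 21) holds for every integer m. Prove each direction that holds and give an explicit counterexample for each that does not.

Only the forward direction holds.

(←) This fails: take m = 17. Then 17³ = 4913 ≡ 20 (mod 21), yet 17 ≡ 17 (mod 21), not 5.

(→) Suppose m ≡ 5 (mod 21). Write m = 21j + 5. Then (21j + 5)³ = 9261j³ + 6615j² + 1575j + 125 = 21(441j³ + 315j² + 75j + 5) + 20, so m³ ≡ 20 (mod 21).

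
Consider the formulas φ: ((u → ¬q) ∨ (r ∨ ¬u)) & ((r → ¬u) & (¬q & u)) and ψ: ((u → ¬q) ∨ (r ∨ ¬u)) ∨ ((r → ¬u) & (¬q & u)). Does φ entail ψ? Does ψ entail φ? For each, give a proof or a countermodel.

The forward direction holds; the converse fails.

(⇐) This fails. Under u = F, r = F, q = F, the left side is false but the right side is true.

(⇒) Assume the antecedent. If u is true, the antecedent forces (u = T, r = F, q = F), and the consequent holds there. If u is false, the antecedent cannot hold. Either way the consequent holds.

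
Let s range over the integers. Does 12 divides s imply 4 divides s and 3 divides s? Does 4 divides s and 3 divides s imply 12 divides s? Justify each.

The biconditional holds.

(→) If 12 ∣ s, write s = 12q. Since 12 = 3·4, s = 4·(3q), so 4 ∣ s; and since 12 = 4·3, s = 3·(4q), so 3 ∣ s.

(←) Suppose 4 ∣ s and 3 ∣ s. Any common multiple of 4 and 3 is a multiple of their lcm; here gcd(4, 3) = 1, so lcm(4, 3) = 4·3 = 12, so 12 ∣ s.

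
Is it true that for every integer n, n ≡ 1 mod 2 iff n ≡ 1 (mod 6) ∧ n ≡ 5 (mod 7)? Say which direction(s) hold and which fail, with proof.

(→) This fails: n = 1 gives 1 ≡ 1 (mod 2) but 1 ≡ 1 (mod 7), so the conjunction on the right does not hold.

(←) Conversely, if n ≡ 1 (mod 6) and n ≡ 5 (mod 7), then by the Chinese remainder theorem n ≡ 19 (mod 42). Since 19 ≡ 1 (mod 2) and 2 ∣ 42, we get n ≡ 1 (mod 2).

Not equivalent: only (⇐) holds.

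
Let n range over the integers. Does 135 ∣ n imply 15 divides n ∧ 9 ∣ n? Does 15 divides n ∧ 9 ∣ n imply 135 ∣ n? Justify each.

Forward direction. If 135 ∣ n, write n = 135q. Since 135 = 9·15, n = 15·(9q), so 15 ∣ n; and since 135 = 15·9, n = 9·(15q), so 9 ∣ n.

Converse. This fails: take n = 45. Both 15 ∣ 45 and 9 ∣ 45, yet 45 is not a multiple of 135 (since 45 = 0·135 + 45), so 135 ∤ 45.

Only the forward implication holds.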